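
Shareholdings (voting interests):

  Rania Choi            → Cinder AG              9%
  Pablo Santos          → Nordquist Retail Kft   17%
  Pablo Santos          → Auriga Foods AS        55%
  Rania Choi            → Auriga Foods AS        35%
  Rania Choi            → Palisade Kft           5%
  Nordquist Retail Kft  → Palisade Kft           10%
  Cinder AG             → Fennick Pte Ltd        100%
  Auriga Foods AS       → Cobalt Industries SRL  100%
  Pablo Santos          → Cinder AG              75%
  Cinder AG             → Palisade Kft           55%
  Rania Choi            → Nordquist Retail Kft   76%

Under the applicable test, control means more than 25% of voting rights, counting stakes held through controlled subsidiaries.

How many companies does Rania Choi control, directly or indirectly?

3

Rania holds 76% of Nordquist, so Rania controls Nordquist.
Rania holds 35% of Auriga, so Rania controls Auriga.
Auriga holds 100% of Cobalt, so Rania controls Cobalt.
No other company's threshold is met.
Rania controls 3 companies.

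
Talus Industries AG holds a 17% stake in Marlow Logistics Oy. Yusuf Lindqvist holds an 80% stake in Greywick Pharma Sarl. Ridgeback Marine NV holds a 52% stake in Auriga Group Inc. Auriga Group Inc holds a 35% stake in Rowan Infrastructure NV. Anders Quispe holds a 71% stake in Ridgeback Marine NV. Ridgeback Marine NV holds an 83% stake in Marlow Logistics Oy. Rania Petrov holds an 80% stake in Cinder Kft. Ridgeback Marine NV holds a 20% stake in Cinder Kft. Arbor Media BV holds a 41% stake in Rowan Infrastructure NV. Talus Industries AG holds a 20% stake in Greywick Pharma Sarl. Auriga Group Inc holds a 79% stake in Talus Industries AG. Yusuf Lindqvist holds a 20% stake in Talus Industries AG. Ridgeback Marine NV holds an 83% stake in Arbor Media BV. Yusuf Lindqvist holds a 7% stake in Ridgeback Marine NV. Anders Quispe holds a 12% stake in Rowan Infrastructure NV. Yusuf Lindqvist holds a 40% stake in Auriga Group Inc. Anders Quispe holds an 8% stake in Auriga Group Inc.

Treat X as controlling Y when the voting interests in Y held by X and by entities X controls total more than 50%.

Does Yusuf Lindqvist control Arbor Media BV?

No

Yusuf holds 80% of Greywick, so Yusuf controls Greywick.
Neither Yusuf nor any entity Yusuf controls holds any voting interest in Arbor.
So Yusuf does not control Arbor.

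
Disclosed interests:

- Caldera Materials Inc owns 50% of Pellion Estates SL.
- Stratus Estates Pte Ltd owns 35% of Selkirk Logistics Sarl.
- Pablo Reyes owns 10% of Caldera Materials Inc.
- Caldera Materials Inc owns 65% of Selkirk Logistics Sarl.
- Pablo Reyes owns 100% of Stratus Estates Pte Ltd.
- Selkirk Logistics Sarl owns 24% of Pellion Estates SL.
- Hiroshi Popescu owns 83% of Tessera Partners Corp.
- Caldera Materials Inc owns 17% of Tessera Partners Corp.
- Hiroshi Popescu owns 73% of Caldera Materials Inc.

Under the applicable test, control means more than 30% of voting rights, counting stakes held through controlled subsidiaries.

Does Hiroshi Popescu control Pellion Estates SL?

Yes

Hiroshi holds 73% of Caldera, so Hiroshi controls Caldera.
Caldera holds 65% of Selkirk, so Hiroshi controls Selkirk.
Caldera and Selkirk together hold 50% + 24% = 74% of Pellion, so Hiroshi controls Pellion.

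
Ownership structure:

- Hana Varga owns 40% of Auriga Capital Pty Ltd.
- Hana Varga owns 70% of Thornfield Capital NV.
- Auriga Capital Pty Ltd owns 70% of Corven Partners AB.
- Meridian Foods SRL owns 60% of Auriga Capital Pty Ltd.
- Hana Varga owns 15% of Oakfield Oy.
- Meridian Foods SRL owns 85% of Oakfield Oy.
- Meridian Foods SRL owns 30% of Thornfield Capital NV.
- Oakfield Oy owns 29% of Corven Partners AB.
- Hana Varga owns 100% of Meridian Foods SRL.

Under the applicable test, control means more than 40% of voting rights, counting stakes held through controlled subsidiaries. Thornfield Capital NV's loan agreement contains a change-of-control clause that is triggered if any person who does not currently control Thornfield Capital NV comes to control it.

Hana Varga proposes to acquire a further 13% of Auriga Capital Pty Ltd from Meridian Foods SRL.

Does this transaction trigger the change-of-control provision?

The purchase adds only to Hana's holdings (Meridian's stake shrinks), so Hana is the only person who could newly come to control Thornfield.
Hana holds 100% of Meridian, so Hana controls Meridian.
Hana and Meridian together hold 70% + 30% = 100% of Thornfield, so Hana controls Thornfield.
So Hana already controls Thornfield before the transaction.
After the purchase, Hana's direct stake in Auriga rises to 40% + 13% = 53%, and Meridian's stake falls to 47%.
Hana controlled Thornfield already, so this is not a new person acquiring control; every other person's position is unchanged or reduced.
No new person acquires control, so the clause is not triggered.

No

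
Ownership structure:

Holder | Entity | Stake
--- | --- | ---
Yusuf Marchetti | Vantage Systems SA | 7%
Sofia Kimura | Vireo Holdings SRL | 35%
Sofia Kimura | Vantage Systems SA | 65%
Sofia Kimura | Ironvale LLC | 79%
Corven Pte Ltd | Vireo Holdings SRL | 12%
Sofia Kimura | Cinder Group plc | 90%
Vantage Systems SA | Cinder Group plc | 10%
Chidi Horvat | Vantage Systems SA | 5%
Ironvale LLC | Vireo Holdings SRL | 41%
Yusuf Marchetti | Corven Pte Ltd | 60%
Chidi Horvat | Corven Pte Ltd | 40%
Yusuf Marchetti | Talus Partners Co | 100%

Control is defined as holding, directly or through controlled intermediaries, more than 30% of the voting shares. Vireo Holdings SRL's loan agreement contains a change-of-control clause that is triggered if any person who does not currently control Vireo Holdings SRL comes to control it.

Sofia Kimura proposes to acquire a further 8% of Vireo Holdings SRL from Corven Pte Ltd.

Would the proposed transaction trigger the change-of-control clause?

No

The purchase adds only to Sofia's holdings (Corven's stake shrinks), so Sofia is the only person who could newly come to control Vireo.
Sofia holds 79% of Ironvale, so Sofia controls Ironvale.
Sofia and Ironvale together hold 35% + 41% = 76% of Vireo, so Sofia controls Vireo.
So Sofia already controls Vireo before the transaction.
After the purchase, Sofia's direct stake in Vireo rises to 35% + 8% = 43%, and Corven's stake falls to 4%.
Sofia controlled Vireo already, so this is not a new person acquiring control; every other person's position is unchanged or reduced.
No new person acquires control, so the clause is not triggered.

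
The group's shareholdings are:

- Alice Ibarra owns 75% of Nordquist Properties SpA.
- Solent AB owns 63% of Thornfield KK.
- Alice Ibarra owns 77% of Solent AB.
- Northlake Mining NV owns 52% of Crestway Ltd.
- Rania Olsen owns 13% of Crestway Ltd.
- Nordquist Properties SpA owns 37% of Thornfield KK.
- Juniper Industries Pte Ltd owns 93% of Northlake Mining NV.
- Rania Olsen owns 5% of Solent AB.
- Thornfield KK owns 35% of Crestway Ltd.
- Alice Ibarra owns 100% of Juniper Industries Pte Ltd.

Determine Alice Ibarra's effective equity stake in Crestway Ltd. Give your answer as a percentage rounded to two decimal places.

75.05%

Alice reaches Crestway along 3 paths.
Via Juniper → Northlake: 100% × 93% × 52% = 48.36%.
Via Nordquist → Thornfield: 75% × 37% × 35% = 9.7125%.
Via Solent → Thornfield: 77% × 63% × 35% = 16.9785%.
Total: 48.36% + 9.7125% + 16.9785% = 75.051%.
Rounded: 75.05%.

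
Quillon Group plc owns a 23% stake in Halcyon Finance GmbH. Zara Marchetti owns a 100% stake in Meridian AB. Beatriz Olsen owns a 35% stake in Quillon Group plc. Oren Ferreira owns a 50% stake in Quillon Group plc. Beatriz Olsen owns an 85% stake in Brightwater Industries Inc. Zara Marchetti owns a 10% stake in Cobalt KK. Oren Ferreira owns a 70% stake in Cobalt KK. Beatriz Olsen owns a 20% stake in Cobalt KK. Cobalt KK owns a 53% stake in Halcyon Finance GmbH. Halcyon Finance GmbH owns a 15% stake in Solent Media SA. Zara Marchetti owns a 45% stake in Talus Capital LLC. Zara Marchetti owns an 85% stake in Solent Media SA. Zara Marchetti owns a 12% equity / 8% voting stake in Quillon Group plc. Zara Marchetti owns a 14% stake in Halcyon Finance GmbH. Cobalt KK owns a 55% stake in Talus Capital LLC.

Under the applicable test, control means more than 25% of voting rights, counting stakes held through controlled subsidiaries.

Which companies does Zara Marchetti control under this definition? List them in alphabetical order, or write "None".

Meridian AB, Solent Media SA, Talus Capital LLC

Zara holds 100% of Meridian, so Zara controls Meridian.
Zara holds 85% of Solent, so Zara controls Solent.
Zara holds 45% of Talus, so Zara controls Talus.
No other company's threshold is met.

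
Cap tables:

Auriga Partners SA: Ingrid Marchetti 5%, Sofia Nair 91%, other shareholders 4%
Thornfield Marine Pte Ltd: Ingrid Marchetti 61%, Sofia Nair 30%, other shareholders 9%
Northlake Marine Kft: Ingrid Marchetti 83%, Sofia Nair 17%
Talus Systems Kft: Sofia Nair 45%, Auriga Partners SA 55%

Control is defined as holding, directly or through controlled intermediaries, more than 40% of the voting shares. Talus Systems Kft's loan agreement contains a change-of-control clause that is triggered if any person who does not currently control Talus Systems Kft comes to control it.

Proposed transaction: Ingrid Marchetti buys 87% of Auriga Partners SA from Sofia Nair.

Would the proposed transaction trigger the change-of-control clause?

The purchase adds only to Ingrid's holdings (Sofia's stake shrinks), so Ingrid is the only person who could newly come to control Talus.
Ingrid holds 61% of Thornfield, so Ingrid controls Thornfield.
Ingrid holds 83% of Northlake, so Ingrid controls Northlake.
Neither Ingrid nor any entity Ingrid controls holds any voting interest in Talus.
So before the transaction, Ingrid does not control Talus.
After the purchase, Ingrid's direct stake in Auriga rises to 5% + 87% = 92%, and Sofia's stake falls to 4%.
Ingrid holds 92% of Auriga, so Ingrid controls Auriga.
Auriga holds 55% of Talus, so Ingrid controls Talus.
Ingrid did not control Talus before and does after, so the clause is triggered.

Yes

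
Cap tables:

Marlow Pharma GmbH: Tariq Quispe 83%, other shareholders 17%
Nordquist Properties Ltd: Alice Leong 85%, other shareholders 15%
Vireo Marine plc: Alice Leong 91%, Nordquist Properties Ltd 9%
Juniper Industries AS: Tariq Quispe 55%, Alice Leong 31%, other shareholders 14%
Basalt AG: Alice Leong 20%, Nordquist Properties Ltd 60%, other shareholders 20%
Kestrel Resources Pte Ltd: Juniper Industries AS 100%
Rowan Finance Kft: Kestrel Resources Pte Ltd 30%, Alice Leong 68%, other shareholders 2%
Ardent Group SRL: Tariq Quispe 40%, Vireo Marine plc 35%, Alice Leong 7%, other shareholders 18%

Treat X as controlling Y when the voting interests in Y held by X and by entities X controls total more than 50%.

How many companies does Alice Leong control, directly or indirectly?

Alice holds 85% of Nordquist, so Alice controls Nordquist.
Alice and Nordquist together hold 91% + 9% = 100% of Vireo, so Alice controls Vireo.
Alice and Nordquist together hold 20% + 60% = 80% of Basalt, so Alice controls Basalt.
Alice holds 68% of Rowan, so Alice controls Rowan.
No other company's threshold is met.
Alice controls 4 companies.

4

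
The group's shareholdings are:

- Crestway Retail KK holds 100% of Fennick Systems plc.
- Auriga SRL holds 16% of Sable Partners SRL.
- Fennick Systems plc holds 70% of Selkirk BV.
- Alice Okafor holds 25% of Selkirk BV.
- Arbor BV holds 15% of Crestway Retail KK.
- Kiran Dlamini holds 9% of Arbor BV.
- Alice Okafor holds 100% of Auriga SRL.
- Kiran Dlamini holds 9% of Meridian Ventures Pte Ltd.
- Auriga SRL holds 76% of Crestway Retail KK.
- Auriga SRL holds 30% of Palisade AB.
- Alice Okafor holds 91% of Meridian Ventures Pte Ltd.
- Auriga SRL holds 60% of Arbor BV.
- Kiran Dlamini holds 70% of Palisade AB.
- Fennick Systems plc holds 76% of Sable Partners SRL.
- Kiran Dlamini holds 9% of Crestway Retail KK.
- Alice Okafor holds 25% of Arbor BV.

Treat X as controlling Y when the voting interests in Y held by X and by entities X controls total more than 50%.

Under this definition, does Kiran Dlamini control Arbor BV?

No

Kiran holds 70% of Palisade, so Kiran controls Palisade.
In Arbor, Kiran's side holds only 9%, not > 50%.
So Kiran does not control Arbor.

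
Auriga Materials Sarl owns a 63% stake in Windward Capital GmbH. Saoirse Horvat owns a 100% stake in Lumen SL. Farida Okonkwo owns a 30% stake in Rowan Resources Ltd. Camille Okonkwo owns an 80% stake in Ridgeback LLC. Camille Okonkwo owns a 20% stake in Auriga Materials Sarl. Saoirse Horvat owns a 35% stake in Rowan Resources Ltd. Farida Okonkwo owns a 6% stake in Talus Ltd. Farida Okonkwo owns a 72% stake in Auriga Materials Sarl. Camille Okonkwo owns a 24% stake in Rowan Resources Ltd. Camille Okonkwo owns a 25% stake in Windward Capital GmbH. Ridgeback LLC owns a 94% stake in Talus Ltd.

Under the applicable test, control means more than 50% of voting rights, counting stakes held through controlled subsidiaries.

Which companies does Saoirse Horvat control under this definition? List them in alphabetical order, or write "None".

Saoirse holds 100% of Lumen, so Saoirse controls Lumen.
No other company's threshold is met.

Lumen SL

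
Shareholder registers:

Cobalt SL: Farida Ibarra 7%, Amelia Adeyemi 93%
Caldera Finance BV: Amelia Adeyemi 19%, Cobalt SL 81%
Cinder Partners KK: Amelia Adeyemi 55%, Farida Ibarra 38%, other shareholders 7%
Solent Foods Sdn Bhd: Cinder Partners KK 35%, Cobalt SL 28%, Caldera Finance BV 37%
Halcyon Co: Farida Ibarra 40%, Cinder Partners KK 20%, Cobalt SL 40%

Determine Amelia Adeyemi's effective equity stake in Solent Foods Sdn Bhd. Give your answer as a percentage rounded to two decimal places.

80.19%

Amelia reaches Solent along 4 paths.
Via Cinder: 55% × 35% = 19.25%.
Via Cobalt: 93% × 28% = 26.04%.
Via Caldera: 19% × 37% = 7.03%.
Via Cobalt → Caldera: 93% × 81% × 37% = 27.8721%.
Total: 19.25% + 26.04% + 7.03% + 27.8721% = 80.1921%.
Rounded: 80.19%.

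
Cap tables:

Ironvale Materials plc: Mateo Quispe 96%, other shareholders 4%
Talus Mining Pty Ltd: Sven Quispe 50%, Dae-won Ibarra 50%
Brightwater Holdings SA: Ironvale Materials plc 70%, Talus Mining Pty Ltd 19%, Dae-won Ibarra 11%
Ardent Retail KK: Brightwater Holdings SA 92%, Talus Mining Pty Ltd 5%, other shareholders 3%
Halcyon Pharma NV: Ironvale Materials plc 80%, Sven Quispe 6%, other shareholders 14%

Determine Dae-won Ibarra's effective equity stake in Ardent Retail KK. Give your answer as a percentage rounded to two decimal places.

21.36%

Dae-won reaches Ardent along 3 paths.
Via Talus → Brightwater: 50% × 19% × 92% = 8.74%.
Via Brightwater: 11% × 92% = 10.12%.
Via Talus: 50% × 5% = 2.5%.
Total: 8.74% + 10.12% + 2.5% = 21.36%.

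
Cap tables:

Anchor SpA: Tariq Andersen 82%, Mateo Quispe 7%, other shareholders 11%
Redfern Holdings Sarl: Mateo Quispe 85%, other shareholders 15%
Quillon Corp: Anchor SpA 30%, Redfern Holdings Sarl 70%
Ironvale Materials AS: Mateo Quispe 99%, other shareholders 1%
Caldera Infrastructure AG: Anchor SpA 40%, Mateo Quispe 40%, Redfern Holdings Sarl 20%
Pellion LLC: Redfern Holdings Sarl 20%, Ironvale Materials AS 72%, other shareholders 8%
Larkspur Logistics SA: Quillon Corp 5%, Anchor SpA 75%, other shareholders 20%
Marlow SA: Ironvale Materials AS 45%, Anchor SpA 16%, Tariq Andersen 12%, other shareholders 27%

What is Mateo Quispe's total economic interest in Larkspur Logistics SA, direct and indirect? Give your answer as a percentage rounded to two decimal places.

8.33%

Mateo reaches Larkspur along 3 paths.
Via Anchor → Quillon: 7% × 30% × 5% = 0.105%.
Via Redfern → Quillon: 85% × 70% × 5% = 2.975%.
Via Anchor: 7% × 75% = 5.25%.
Total: 0.105% + 2.975% + 5.25% = 8.33%.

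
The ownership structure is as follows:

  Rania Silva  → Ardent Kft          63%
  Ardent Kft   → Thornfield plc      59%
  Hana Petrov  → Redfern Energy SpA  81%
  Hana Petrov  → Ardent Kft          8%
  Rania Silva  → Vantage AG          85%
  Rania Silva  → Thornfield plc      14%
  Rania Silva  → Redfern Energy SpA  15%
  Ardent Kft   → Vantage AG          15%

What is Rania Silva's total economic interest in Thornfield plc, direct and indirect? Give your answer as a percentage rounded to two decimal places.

51.17%

Rania reaches Thornfield along 2 paths.
Direct stake: 14% = 14%.
Via Ardent: 63% × 59% = 37.17%.
Total: 14% + 37.17% = 51.17%.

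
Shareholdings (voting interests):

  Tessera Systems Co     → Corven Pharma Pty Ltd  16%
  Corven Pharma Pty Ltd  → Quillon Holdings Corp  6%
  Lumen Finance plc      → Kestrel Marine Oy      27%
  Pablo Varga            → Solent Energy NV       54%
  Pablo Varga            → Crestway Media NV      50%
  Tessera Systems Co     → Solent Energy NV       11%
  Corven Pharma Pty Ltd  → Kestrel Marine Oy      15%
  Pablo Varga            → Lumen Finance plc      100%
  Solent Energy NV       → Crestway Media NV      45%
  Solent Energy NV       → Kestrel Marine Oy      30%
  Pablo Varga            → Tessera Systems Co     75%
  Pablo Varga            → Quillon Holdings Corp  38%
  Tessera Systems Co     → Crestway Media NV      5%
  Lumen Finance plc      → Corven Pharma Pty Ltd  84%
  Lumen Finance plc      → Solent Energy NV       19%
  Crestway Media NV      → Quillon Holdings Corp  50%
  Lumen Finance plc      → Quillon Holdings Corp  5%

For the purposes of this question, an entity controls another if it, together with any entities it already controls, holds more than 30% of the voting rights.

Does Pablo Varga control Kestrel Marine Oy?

Yes

Pablo holds 100% of Lumen, so Pablo controls Lumen.
Pablo holds 75% of Tessera, so Pablo controls Tessera.
Lumen and Pablo and Tessera together hold 19% + 54% + 11% = 84% of Solent, so Pablo controls Solent.
Tessera and Lumen together hold 16% + 84% = 100% of Corven, so Pablo controls Corven.
Solent and Lumen and Corven together hold 30% + 27% + 15% = 72% of Kestrel, so Pablo controls Kestrel.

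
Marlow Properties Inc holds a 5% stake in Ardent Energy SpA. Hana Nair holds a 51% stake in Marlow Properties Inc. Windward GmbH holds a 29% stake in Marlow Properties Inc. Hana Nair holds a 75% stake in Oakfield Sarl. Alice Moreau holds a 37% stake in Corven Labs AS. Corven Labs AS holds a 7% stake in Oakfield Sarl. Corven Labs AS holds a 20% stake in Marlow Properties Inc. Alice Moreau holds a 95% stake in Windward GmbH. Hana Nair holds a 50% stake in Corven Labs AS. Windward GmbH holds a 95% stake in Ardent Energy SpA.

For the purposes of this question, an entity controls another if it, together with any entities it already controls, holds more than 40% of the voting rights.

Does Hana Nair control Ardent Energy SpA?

Hana holds 50% of Corven, so Hana controls Corven.
Corven and Hana together hold 7% + 75% = 82% of Oakfield, so Hana controls Oakfield.
Corven and Hana together hold 20% + 51% = 71% of Marlow, so Hana controls Marlow.
In Ardent, Hana's side holds only 5%, not > 40%.
So Hana does not control Ardent.

No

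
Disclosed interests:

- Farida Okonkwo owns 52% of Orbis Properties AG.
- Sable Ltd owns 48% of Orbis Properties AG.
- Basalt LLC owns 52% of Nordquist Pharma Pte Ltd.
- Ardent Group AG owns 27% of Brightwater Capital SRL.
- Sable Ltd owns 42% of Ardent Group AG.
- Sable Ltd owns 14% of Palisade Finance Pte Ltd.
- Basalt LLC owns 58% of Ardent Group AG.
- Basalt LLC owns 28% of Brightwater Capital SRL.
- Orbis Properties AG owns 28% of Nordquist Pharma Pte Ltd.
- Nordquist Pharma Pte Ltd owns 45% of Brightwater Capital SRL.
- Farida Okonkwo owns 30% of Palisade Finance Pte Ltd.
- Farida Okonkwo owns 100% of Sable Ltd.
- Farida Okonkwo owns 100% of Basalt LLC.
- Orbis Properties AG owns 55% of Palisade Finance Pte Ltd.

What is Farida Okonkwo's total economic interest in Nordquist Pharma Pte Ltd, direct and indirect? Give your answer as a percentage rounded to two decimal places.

80.00%

Farida reaches Nordquist along 3 paths.
Via Basalt: 100% × 52% = 52%.
Via Orbis: 52% × 28% = 14.56%.
Via Sable → Orbis: 100% × 48% × 28% = 13.44%.
Total: 52% + 14.56% + 13.44% = 80%.
Rounded: 80.00%.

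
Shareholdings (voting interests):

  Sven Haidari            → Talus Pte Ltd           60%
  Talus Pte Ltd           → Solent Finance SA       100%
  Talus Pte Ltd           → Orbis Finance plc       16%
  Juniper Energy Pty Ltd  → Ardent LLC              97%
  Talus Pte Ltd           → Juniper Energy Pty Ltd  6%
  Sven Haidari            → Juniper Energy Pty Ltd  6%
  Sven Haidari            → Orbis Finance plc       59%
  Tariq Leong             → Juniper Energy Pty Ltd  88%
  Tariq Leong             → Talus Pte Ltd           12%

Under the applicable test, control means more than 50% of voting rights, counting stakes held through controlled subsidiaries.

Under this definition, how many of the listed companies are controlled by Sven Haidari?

Sven holds 60% of Talus, so Sven controls Talus.
Talus holds 100% of Solent, so Sven controls Solent.
Sven and Talus together hold 59% + 16% = 75% of Orbis, so Sven controls Orbis.
No other company's threshold is met.
Sven controls 3 companies.

3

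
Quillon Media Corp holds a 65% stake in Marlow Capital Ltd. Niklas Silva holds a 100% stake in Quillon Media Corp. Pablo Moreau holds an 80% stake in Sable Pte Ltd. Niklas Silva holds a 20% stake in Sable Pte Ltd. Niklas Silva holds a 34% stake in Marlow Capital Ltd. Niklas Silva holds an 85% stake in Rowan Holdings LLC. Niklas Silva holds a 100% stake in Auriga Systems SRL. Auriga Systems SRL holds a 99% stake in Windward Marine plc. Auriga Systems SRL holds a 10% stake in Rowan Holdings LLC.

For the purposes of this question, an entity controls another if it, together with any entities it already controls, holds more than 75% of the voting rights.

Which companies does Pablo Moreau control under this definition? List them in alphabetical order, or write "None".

Sable Pte Ltd

Pablo holds 80% of Sable, so Pablo controls Sable.
No other company's threshold is met.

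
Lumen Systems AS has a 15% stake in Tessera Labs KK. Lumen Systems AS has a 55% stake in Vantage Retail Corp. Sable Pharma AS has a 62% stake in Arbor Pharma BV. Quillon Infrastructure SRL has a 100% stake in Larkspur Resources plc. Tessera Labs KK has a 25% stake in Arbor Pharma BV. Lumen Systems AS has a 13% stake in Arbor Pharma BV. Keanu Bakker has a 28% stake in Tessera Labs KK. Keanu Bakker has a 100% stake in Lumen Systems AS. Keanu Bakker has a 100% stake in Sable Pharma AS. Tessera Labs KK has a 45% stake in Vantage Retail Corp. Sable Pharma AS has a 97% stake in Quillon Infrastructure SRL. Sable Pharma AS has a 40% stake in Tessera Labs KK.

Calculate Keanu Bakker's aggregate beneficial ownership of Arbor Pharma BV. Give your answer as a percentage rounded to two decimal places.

Keanu reaches Arbor along 5 paths.
Via Sable: 100% × 62% = 62%.
Via Tessera: 28% × 25% = 7%.
Via Sable → Tessera: 100% × 40% × 25% = 10%.
Via Lumen → Tessera: 100% × 15% × 25% = 3.75%.
Via Lumen: 100% × 13% = 13%.
Total: 62% + 7% + 10% + 3.75% + 13% = 95.75%.

95.75%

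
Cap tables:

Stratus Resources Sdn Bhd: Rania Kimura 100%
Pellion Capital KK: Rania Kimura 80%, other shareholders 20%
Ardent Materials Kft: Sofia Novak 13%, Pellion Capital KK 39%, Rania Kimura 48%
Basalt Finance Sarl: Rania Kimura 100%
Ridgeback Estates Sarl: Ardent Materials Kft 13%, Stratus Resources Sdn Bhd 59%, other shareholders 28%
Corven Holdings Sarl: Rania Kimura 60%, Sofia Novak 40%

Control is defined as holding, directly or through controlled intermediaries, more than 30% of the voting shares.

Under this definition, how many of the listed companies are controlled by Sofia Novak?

Sofia holds 40% of Corven, so Sofia controls Corven.
No other company's threshold is met.
Sofia controls 1 company.

1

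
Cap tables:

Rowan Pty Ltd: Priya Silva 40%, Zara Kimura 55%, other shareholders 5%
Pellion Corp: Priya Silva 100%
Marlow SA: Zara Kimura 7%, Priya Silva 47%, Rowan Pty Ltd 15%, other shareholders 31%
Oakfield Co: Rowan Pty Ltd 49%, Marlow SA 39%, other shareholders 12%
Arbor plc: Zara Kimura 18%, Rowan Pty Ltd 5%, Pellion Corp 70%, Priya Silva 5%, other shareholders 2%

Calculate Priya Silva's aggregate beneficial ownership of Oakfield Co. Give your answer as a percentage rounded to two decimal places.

Priya reaches Oakfield along 3 paths.
Via Rowan: 40% × 49% = 19.6%.
Via Marlow: 47% × 39% = 18.33%.
Via Rowan → Marlow: 40% × 15% × 39% = 2.34%.
Total: 19.6% + 18.33% + 2.34% = 40.27%.

40.27%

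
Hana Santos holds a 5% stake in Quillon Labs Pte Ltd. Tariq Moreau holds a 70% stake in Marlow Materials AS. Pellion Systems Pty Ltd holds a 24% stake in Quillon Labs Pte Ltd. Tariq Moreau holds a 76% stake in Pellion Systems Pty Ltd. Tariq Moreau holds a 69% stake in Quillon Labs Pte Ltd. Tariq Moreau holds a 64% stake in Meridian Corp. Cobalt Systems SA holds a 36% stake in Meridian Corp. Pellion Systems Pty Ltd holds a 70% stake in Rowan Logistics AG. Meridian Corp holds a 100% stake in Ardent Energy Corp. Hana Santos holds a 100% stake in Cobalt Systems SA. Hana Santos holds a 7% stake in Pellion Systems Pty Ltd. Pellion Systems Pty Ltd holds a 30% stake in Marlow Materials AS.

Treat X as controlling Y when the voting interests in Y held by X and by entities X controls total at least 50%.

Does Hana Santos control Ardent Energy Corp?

Hana holds 100% of Cobalt, so Hana controls Cobalt.
Neither Hana nor any entity Hana controls holds any voting interest in Ardent.
So Hana does not control Ardent.

No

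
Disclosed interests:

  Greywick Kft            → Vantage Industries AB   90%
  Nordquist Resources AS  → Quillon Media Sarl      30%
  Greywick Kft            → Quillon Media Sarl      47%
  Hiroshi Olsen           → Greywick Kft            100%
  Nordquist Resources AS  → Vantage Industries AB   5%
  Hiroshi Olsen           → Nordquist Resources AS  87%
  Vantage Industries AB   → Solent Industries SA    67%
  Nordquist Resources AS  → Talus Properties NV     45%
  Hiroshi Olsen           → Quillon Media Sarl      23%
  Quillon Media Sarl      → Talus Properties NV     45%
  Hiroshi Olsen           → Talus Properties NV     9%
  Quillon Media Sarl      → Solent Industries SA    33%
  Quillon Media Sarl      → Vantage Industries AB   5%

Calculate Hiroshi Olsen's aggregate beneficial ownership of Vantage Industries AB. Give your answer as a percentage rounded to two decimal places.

99.16%

Hiroshi reaches Vantage along 5 paths.
Via Nordquist → Quillon: 87% × 30% × 5% = 1.305%.
Via Greywick → Quillon: 100% × 47% × 5% = 2.35%.
Via Quillon: 23% × 5% = 1.15%.
Via Greywick: 100% × 90% = 90%.
Via Nordquist: 87% × 5% = 4.35%.
Total: 1.305% + 2.35% + 1.15% + 90% + 4.35% = 99.155%.
Rounded: 99.16%.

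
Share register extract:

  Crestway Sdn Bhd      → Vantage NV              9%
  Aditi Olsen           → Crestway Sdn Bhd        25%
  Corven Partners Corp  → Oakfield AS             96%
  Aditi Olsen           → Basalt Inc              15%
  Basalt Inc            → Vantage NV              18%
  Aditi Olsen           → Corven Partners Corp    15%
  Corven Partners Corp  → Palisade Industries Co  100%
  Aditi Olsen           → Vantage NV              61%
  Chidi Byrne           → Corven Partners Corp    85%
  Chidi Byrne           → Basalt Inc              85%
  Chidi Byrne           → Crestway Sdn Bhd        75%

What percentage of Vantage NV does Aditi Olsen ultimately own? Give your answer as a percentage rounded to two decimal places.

65.95%

Aditi reaches Vantage along 3 paths.
Direct stake: 61% = 61%.
Via Crestway: 25% × 9% = 2.25%.
Via Basalt: 15% × 18% = 2.7%.
Total: 61% + 2.25% + 2.7% = 65.95%.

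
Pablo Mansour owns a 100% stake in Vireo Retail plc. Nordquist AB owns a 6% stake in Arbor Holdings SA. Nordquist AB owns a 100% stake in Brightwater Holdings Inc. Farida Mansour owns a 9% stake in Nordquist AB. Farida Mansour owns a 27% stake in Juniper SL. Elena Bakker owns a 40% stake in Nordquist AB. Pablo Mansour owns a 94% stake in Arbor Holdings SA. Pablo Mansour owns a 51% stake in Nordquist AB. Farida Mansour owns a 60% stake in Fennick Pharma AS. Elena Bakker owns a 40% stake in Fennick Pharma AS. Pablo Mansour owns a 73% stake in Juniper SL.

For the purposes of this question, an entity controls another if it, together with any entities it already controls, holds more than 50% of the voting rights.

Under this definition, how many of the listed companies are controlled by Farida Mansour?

1

Farida holds 60% of Fennick, so Farida controls Fennick.
No other company's threshold is met.
Farida controls 1 company.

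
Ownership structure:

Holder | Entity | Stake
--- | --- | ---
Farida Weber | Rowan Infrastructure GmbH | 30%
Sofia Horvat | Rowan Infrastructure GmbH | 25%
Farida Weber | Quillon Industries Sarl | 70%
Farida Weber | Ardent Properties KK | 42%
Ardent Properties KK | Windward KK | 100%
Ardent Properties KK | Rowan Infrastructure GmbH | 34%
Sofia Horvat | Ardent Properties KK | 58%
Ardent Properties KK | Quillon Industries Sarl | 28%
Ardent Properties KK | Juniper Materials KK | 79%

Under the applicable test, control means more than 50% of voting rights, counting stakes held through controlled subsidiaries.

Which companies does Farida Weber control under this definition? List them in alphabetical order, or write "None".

Quillon Industries Sarl

Farida holds 70% of Quillon, so Farida controls Quillon.
No other company's threshold is met.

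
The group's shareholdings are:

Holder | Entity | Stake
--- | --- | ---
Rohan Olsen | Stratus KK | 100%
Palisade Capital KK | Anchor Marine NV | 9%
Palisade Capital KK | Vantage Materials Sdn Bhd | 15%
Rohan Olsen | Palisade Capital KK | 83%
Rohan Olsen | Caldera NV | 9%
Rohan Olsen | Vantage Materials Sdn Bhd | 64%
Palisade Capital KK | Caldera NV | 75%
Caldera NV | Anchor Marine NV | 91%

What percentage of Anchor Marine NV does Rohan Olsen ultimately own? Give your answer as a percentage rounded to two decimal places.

Rohan reaches Anchor along 3 paths.
Via Palisade: 83% × 9% = 7.47%.
Via Caldera: 9% × 91% = 8.19%.
Via Palisade → Caldera: 83% × 75% × 91% = 56.6475%.
Total: 7.47% + 8.19% + 56.6475% = 72.3075%.
Rounded: 72.31%.

72.31%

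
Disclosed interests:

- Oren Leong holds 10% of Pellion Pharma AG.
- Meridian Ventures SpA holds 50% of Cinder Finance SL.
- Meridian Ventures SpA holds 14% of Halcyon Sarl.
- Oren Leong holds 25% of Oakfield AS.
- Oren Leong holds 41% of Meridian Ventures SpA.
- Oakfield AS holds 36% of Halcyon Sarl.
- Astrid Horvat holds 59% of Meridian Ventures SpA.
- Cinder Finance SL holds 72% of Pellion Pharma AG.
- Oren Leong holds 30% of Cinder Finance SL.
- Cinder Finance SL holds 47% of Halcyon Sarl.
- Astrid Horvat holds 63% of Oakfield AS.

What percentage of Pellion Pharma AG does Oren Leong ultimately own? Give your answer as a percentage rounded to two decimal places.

Oren reaches Pellion along 3 paths.
Direct stake: 10% = 10%.
Via Cinder: 30% × 72% = 21.6%.
Via Meridian → Cinder: 41% × 50% × 72% = 14.76%.
Total: 10% + 21.6% + 14.76% = 46.36%.

46.36%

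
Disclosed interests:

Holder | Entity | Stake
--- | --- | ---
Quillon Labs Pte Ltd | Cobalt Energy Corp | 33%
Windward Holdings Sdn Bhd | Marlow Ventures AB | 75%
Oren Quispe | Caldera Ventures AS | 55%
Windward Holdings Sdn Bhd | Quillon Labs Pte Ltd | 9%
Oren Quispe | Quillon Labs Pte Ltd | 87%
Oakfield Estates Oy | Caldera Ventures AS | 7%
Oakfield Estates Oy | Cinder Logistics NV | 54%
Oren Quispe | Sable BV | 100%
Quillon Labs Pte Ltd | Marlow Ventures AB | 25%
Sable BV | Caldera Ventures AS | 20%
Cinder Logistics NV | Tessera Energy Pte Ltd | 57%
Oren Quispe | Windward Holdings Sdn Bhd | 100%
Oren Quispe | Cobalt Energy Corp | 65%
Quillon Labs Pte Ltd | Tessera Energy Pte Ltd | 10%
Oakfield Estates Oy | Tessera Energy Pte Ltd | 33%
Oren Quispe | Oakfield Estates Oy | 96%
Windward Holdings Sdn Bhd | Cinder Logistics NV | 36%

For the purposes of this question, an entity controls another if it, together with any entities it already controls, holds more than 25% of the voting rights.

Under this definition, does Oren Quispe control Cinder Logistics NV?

Oren holds 100% of Windward, so Oren controls Windward.
Oren holds 96% of Oakfield, so Oren controls Oakfield.
Oakfield and Windward together hold 54% + 36% = 90% of Cinder, so Oren controls Cinder.

Yes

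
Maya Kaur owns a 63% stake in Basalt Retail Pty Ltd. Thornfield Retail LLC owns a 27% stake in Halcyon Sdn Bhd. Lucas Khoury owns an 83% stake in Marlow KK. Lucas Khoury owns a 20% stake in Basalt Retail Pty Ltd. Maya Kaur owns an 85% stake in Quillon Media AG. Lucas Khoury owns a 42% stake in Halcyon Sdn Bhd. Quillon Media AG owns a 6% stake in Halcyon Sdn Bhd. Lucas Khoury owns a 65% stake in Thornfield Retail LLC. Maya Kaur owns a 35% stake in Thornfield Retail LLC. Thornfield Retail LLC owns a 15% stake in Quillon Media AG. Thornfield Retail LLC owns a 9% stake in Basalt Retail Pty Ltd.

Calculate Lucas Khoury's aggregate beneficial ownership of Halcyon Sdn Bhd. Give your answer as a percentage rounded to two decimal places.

Lucas reaches Halcyon along 3 paths.
Via Thornfield: 65% × 27% = 17.55%.
Direct stake: 42% = 42%.
Via Thornfield → Quillon: 65% × 15% × 6% = 0.585%.
Total: 17.55% + 42% + 0.585% = 60.135%.
Rounded: 60.14%.

60.14%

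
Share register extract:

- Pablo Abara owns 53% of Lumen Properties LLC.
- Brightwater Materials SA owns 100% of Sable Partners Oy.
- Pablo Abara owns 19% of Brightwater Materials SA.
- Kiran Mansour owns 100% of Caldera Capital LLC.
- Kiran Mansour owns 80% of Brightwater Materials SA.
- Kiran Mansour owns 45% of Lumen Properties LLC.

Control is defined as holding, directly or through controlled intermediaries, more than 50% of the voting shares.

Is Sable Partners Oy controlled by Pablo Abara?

No

Pablo holds 53% of Lumen, so Pablo controls Lumen.
Neither Pablo nor any entity Pablo controls holds any voting interest in Sable.
So Pablo does not control Sable.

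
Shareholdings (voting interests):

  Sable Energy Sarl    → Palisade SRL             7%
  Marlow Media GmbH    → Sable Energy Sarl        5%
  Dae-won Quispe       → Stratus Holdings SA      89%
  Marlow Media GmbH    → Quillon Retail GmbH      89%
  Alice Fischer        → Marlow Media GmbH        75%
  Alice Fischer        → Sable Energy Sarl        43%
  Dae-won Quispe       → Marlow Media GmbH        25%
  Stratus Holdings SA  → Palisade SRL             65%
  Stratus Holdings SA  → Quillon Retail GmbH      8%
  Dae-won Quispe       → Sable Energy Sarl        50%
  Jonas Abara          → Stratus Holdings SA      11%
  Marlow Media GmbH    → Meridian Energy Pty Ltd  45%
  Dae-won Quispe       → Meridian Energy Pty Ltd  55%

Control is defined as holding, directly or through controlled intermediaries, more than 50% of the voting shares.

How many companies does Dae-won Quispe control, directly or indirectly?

Dae-won holds 89% of Stratus, so Dae-won controls Stratus.
Stratus holds 65% of Palisade, so Dae-won controls Palisade.
Dae-won holds 55% of Meridian, so Dae-won controls Meridian.
No other company's threshold is met.
Dae-won controls 3 companies.

3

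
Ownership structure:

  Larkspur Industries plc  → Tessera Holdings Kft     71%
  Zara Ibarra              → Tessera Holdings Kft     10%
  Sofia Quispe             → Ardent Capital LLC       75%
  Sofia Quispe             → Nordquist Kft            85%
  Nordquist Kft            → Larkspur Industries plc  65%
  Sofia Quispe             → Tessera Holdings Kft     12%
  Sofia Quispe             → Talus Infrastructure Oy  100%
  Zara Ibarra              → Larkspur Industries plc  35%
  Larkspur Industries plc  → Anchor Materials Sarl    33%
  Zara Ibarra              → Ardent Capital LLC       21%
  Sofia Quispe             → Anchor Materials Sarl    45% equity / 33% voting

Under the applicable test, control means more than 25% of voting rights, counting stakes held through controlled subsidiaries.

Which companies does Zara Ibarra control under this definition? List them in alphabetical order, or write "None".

Anchor Materials Sarl, Larkspur Industries plc, Tessera Holdings Kft

Zara holds 35% of Larkspur, so Zara controls Larkspur.
Zara and Larkspur together hold 10% + 71% = 81% of Tessera, so Zara controls Tessera.
Larkspur holds 33% of Anchor, so Zara controls Anchor.
No other company's threshold is met.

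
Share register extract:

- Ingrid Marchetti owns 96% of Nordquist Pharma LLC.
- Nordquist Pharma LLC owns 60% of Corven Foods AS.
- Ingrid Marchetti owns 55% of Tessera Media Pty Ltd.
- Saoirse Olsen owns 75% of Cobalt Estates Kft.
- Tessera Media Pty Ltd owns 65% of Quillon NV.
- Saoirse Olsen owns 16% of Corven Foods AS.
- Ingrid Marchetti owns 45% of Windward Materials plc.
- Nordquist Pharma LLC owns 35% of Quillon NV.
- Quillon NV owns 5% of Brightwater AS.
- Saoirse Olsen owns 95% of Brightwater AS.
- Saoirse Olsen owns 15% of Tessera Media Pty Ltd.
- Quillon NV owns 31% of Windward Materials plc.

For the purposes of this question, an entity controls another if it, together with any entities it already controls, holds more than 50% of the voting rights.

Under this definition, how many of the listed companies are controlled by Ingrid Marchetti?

5

Ingrid holds 55% of Tessera, so Ingrid controls Tessera.
Ingrid holds 96% of Nordquist, so Ingrid controls Nordquist.
Nordquist holds 60% of Corven, so Ingrid controls Corven.
Tessera and Nordquist together hold 65% + 35% = 100% of Quillon, so Ingrid controls Quillon.
Quillon and Ingrid together hold 31% + 45% = 76% of Windward, so Ingrid controls Windward.
No other company's threshold is met.
Ingrid controls 5 companies.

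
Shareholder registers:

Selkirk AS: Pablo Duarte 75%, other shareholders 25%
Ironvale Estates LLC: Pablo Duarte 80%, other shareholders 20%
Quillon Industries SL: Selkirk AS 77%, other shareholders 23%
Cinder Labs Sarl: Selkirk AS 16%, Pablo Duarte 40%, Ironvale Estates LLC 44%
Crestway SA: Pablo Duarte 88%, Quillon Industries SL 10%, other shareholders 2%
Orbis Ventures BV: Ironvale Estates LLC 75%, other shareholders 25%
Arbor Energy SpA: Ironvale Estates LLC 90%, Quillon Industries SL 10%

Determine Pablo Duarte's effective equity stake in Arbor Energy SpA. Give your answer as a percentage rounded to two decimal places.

77.78%

Pablo reaches Arbor along 2 paths.
Via Ironvale: 80% × 90% = 72%.
Via Selkirk → Quillon: 75% × 77% × 10% = 5.775%.
Total: 72% + 5.775% = 77.775%.
Rounded: 77.78%.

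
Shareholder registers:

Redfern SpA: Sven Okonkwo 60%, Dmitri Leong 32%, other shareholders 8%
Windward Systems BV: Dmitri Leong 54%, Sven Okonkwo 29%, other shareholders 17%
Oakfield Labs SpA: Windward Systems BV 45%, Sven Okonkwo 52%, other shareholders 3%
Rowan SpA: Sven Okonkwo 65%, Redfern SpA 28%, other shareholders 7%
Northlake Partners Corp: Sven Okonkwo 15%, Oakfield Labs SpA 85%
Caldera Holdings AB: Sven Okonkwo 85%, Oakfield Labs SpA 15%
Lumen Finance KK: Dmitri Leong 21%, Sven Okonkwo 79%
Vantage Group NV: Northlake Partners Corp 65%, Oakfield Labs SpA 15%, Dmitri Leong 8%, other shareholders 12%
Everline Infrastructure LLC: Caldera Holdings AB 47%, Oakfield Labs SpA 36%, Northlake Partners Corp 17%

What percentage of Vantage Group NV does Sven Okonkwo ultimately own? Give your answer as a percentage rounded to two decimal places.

55.45%

Sven reaches Vantage along 5 paths.
Via Northlake: 15% × 65% = 9.75%.
Via Windward → Oakfield → Northlake: 29% × 45% × 85% × 65% = 7.210125%.
Via Oakfield → Northlake: 52% × 85% × 65% = 28.73%.
Via Windward → Oakfield: 29% × 45% × 15% = 1.9575%.
Via Oakfield: 52% × 15% = 7.8%.
Total: 9.75% + 7.210125% + 28.73% + 1.9575% + 7.8% = 55.447625%.
Rounded: 55.45%.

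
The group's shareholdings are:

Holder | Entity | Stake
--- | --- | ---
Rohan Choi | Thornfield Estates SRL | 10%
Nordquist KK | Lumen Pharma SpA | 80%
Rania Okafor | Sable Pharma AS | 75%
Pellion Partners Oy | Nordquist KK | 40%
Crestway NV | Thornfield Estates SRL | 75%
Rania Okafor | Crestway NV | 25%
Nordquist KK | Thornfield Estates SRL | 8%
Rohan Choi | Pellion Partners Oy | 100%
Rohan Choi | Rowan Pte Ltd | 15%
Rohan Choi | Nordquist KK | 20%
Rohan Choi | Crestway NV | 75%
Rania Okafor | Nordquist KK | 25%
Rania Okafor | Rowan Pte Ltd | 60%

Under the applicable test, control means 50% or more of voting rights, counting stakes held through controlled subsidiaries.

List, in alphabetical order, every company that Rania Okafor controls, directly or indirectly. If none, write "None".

Rania holds 60% of Rowan, so Rania controls Rowan.
Rania holds 75% of Sable, so Rania controls Sable.
No other company's threshold is met.

Rowan Pte Ltd, Sable Pharma AS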